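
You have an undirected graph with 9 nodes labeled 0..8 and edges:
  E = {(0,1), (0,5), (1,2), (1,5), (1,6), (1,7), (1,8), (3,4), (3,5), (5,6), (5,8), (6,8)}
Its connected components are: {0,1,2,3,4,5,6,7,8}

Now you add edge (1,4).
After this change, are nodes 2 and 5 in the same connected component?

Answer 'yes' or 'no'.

Initial components: {0,1,2,3,4,5,6,7,8}
Adding edge (1,4): both already in same component {0,1,2,3,4,5,6,7,8}. No change.
New components: {0,1,2,3,4,5,6,7,8}
Are 2 and 5 in the same component? yes

Answer: yes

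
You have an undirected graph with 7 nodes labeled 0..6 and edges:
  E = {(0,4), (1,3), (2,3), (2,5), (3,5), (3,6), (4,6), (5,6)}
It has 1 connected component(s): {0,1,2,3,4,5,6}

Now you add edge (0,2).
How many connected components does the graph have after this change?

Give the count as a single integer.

Initial component count: 1
Add (0,2): endpoints already in same component. Count unchanged: 1.
New component count: 1

Answer: 1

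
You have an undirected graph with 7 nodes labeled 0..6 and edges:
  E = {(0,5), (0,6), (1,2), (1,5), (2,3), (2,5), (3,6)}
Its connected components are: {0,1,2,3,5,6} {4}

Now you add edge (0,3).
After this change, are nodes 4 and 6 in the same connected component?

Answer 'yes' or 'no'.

Answer: no

Derivation:
Initial components: {0,1,2,3,5,6} {4}
Adding edge (0,3): both already in same component {0,1,2,3,5,6}. No change.
New components: {0,1,2,3,5,6} {4}
Are 4 and 6 in the same component? no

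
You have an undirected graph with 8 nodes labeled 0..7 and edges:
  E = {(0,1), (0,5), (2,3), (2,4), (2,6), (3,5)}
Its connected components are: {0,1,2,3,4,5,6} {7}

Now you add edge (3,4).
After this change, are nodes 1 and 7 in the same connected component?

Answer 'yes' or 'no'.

Answer: no

Derivation:
Initial components: {0,1,2,3,4,5,6} {7}
Adding edge (3,4): both already in same component {0,1,2,3,4,5,6}. No change.
New components: {0,1,2,3,4,5,6} {7}
Are 1 and 7 in the same component? no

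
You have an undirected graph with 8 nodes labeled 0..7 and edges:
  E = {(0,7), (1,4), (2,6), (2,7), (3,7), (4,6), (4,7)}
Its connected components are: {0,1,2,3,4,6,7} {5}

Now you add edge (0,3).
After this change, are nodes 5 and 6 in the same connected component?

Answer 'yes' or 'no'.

Initial components: {0,1,2,3,4,6,7} {5}
Adding edge (0,3): both already in same component {0,1,2,3,4,6,7}. No change.
New components: {0,1,2,3,4,6,7} {5}
Are 5 and 6 in the same component? no

Answer: no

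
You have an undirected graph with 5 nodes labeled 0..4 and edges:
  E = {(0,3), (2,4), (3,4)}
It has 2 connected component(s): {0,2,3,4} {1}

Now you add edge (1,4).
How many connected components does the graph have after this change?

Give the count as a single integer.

Answer: 1

Derivation:
Initial component count: 2
Add (1,4): merges two components. Count decreases: 2 -> 1.
New component count: 1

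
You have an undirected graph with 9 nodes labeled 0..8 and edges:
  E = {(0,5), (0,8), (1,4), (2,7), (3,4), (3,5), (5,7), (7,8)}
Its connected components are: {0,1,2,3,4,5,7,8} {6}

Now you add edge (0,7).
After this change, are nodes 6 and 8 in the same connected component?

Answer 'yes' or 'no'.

Initial components: {0,1,2,3,4,5,7,8} {6}
Adding edge (0,7): both already in same component {0,1,2,3,4,5,7,8}. No change.
New components: {0,1,2,3,4,5,7,8} {6}
Are 6 and 8 in the same component? no

Answer: no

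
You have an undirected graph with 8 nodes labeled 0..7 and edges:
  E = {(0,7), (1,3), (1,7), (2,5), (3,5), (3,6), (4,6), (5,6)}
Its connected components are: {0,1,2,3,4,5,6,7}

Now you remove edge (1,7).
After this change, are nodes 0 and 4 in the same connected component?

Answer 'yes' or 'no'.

Answer: no

Derivation:
Initial components: {0,1,2,3,4,5,6,7}
Removing edge (1,7): it was a bridge — component count 1 -> 2.
New components: {0,7} {1,2,3,4,5,6}
Are 0 and 4 in the same component? no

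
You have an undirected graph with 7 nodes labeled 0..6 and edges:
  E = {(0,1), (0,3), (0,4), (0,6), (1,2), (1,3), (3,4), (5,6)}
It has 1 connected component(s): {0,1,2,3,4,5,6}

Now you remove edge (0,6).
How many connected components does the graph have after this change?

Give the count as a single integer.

Answer: 2

Derivation:
Initial component count: 1
Remove (0,6): it was a bridge. Count increases: 1 -> 2.
  After removal, components: {0,1,2,3,4} {5,6}
New component count: 2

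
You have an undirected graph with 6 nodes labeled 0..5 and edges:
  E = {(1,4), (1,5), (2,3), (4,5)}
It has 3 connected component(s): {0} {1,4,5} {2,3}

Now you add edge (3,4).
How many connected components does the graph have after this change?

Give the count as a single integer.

Answer: 2

Derivation:
Initial component count: 3
Add (3,4): merges two components. Count decreases: 3 -> 2.
New component count: 2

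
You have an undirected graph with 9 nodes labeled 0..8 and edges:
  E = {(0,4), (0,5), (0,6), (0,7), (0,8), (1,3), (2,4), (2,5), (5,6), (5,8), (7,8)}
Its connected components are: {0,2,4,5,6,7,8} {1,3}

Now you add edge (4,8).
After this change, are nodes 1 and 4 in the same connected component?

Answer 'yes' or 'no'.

Answer: no

Derivation:
Initial components: {0,2,4,5,6,7,8} {1,3}
Adding edge (4,8): both already in same component {0,2,4,5,6,7,8}. No change.
New components: {0,2,4,5,6,7,8} {1,3}
Are 1 and 4 in the same component? no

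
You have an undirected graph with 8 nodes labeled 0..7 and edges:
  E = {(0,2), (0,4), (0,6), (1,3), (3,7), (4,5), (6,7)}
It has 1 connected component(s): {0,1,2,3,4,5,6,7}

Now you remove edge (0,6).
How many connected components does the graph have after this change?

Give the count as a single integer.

Answer: 2

Derivation:
Initial component count: 1
Remove (0,6): it was a bridge. Count increases: 1 -> 2.
  After removal, components: {0,2,4,5} {1,3,6,7}
New component count: 2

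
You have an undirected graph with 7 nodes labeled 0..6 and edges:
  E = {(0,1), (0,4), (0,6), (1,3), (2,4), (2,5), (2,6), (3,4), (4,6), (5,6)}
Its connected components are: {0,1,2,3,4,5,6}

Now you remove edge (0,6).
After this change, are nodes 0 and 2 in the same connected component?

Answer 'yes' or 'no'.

Answer: yes

Derivation:
Initial components: {0,1,2,3,4,5,6}
Removing edge (0,6): not a bridge — component count unchanged at 1.
New components: {0,1,2,3,4,5,6}
Are 0 and 2 in the same component? yes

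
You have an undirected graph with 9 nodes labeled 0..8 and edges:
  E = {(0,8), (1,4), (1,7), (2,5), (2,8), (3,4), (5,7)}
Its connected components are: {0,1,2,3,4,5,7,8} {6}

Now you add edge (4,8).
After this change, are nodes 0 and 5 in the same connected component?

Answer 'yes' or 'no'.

Initial components: {0,1,2,3,4,5,7,8} {6}
Adding edge (4,8): both already in same component {0,1,2,3,4,5,7,8}. No change.
New components: {0,1,2,3,4,5,7,8} {6}
Are 0 and 5 in the same component? yes

Answer: yes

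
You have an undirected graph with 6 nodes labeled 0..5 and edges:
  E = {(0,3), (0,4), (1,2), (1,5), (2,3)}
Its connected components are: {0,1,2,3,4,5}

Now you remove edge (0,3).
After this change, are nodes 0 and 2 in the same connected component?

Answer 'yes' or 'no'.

Initial components: {0,1,2,3,4,5}
Removing edge (0,3): it was a bridge — component count 1 -> 2.
New components: {0,4} {1,2,3,5}
Are 0 and 2 in the same component? no

Answer: no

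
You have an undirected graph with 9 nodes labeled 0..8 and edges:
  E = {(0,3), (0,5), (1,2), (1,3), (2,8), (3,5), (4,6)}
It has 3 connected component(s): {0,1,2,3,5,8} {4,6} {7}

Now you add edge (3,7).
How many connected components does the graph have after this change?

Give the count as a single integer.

Answer: 2

Derivation:
Initial component count: 3
Add (3,7): merges two components. Count decreases: 3 -> 2.
New component count: 2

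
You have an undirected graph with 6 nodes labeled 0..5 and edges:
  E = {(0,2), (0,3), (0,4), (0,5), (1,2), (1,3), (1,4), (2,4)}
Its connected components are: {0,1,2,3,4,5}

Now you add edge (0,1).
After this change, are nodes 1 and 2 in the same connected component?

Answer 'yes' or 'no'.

Initial components: {0,1,2,3,4,5}
Adding edge (0,1): both already in same component {0,1,2,3,4,5}. No change.
New components: {0,1,2,3,4,5}
Are 1 and 2 in the same component? yes

Answer: yes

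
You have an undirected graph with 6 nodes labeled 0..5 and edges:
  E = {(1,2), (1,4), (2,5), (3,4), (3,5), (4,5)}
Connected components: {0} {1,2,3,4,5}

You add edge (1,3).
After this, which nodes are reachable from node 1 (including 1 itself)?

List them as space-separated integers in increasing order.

Before: nodes reachable from 1: {1,2,3,4,5}
Adding (1,3): both endpoints already in same component. Reachability from 1 unchanged.
After: nodes reachable from 1: {1,2,3,4,5}

Answer: 1 2 3 4 5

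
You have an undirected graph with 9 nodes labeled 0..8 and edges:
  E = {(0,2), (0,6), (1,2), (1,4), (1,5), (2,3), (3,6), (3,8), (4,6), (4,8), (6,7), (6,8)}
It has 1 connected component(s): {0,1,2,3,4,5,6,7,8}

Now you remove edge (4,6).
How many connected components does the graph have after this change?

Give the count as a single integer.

Answer: 1

Derivation:
Initial component count: 1
Remove (4,6): not a bridge. Count unchanged: 1.
  After removal, components: {0,1,2,3,4,5,6,7,8}
New component count: 1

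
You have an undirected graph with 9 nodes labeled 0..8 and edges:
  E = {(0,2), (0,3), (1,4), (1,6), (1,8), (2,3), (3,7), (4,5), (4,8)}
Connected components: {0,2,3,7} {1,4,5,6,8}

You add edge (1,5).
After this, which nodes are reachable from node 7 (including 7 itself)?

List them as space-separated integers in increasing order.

Answer: 0 2 3 7

Derivation:
Before: nodes reachable from 7: {0,2,3,7}
Adding (1,5): both endpoints already in same component. Reachability from 7 unchanged.
After: nodes reachable from 7: {0,2,3,7}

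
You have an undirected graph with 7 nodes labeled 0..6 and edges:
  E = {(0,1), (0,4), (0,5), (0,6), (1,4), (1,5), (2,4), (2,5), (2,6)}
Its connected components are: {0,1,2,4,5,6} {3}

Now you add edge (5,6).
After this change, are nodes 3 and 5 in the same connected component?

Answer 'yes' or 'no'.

Initial components: {0,1,2,4,5,6} {3}
Adding edge (5,6): both already in same component {0,1,2,4,5,6}. No change.
New components: {0,1,2,4,5,6} {3}
Are 3 and 5 in the same component? no

Answer: no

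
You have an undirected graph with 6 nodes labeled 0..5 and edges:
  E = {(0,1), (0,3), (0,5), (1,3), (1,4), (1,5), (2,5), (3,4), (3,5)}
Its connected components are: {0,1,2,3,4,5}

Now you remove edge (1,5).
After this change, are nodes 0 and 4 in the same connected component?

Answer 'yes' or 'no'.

Answer: yes

Derivation:
Initial components: {0,1,2,3,4,5}
Removing edge (1,5): not a bridge — component count unchanged at 1.
New components: {0,1,2,3,4,5}
Are 0 and 4 in the same component? yes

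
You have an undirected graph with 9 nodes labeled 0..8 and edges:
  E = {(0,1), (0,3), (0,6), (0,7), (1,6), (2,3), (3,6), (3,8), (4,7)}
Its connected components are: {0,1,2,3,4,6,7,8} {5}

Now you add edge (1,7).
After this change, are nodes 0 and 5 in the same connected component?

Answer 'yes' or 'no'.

Initial components: {0,1,2,3,4,6,7,8} {5}
Adding edge (1,7): both already in same component {0,1,2,3,4,6,7,8}. No change.
New components: {0,1,2,3,4,6,7,8} {5}
Are 0 and 5 in the same component? no

Answer: no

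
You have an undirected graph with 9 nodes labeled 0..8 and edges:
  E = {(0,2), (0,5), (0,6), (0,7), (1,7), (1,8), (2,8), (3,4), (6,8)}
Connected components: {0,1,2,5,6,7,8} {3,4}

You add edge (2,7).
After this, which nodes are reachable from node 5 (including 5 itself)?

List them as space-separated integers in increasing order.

Answer: 0 1 2 5 6 7 8

Derivation:
Before: nodes reachable from 5: {0,1,2,5,6,7,8}
Adding (2,7): both endpoints already in same component. Reachability from 5 unchanged.
After: nodes reachable from 5: {0,1,2,5,6,7,8}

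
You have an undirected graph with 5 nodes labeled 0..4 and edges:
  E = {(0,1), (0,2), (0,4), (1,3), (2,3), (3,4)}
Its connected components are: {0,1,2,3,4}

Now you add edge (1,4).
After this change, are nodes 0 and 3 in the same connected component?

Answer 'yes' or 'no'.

Answer: yes

Derivation:
Initial components: {0,1,2,3,4}
Adding edge (1,4): both already in same component {0,1,2,3,4}. No change.
New components: {0,1,2,3,4}
Are 0 and 3 in the same component? yes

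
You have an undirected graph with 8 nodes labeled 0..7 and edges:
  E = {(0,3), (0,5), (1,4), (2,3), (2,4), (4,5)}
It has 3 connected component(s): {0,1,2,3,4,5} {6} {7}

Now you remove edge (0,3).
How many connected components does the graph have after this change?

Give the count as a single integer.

Initial component count: 3
Remove (0,3): not a bridge. Count unchanged: 3.
  After removal, components: {0,1,2,3,4,5} {6} {7}
New component count: 3

Answer: 3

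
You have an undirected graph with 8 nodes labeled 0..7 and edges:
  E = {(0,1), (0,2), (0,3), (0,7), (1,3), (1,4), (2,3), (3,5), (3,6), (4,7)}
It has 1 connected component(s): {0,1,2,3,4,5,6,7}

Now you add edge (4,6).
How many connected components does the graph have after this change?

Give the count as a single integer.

Answer: 1

Derivation:
Initial component count: 1
Add (4,6): endpoints already in same component. Count unchanged: 1.
New component count: 1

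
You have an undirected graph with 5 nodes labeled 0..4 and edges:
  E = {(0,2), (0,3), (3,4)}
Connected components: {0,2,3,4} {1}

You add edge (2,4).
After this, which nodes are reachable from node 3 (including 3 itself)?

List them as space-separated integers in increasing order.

Before: nodes reachable from 3: {0,2,3,4}
Adding (2,4): both endpoints already in same component. Reachability from 3 unchanged.
After: nodes reachable from 3: {0,2,3,4}

Answer: 0 2 3 4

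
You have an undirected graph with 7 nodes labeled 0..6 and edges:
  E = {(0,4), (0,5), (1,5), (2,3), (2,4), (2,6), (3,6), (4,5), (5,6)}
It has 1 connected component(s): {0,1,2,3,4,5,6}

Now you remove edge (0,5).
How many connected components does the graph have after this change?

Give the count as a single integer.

Answer: 1

Derivation:
Initial component count: 1
Remove (0,5): not a bridge. Count unchanged: 1.
  After removal, components: {0,1,2,3,4,5,6}
New component count: 1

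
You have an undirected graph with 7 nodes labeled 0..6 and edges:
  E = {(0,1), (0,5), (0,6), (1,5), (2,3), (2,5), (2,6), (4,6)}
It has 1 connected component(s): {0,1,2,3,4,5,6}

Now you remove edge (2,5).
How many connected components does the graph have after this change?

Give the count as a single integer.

Answer: 1

Derivation:
Initial component count: 1
Remove (2,5): not a bridge. Count unchanged: 1.
  After removal, components: {0,1,2,3,4,5,6}
New component count: 1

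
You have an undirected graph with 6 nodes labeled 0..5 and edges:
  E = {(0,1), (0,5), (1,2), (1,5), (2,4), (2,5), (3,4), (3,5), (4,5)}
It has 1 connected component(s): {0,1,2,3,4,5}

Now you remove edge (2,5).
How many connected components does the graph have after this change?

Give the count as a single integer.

Initial component count: 1
Remove (2,5): not a bridge. Count unchanged: 1.
  After removal, components: {0,1,2,3,4,5}
New component count: 1

Answer: 1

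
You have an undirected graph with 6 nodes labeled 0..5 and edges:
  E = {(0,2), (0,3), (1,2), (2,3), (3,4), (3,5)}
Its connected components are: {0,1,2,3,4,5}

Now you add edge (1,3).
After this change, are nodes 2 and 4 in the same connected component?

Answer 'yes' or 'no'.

Answer: yes

Derivation:
Initial components: {0,1,2,3,4,5}
Adding edge (1,3): both already in same component {0,1,2,3,4,5}. No change.
New components: {0,1,2,3,4,5}
Are 2 and 4 in the same component? yes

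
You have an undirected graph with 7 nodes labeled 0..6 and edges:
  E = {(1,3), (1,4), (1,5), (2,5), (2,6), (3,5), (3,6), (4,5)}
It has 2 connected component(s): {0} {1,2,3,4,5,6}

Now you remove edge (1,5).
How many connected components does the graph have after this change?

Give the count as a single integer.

Initial component count: 2
Remove (1,5): not a bridge. Count unchanged: 2.
  After removal, components: {0} {1,2,3,4,5,6}
New component count: 2

Answer: 2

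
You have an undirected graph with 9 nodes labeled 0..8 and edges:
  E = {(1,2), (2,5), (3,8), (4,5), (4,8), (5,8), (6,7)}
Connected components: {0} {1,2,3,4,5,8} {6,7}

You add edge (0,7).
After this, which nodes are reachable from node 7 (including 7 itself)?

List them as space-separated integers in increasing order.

Answer: 0 6 7

Derivation:
Before: nodes reachable from 7: {6,7}
Adding (0,7): merges 7's component with another. Reachability grows.
After: nodes reachable from 7: {0,6,7}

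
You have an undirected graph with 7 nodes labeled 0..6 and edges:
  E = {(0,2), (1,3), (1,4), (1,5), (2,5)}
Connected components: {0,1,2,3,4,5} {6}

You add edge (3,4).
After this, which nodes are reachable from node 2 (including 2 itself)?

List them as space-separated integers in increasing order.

Before: nodes reachable from 2: {0,1,2,3,4,5}
Adding (3,4): both endpoints already in same component. Reachability from 2 unchanged.
After: nodes reachable from 2: {0,1,2,3,4,5}

Answer: 0 1 2 3 4 5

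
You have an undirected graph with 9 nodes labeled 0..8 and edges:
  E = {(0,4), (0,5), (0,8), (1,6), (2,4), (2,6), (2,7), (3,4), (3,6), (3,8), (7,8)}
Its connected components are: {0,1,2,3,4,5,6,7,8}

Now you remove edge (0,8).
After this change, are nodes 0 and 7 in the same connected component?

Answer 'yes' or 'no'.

Answer: yes

Derivation:
Initial components: {0,1,2,3,4,5,6,7,8}
Removing edge (0,8): not a bridge — component count unchanged at 1.
New components: {0,1,2,3,4,5,6,7,8}
Are 0 and 7 in the same component? yes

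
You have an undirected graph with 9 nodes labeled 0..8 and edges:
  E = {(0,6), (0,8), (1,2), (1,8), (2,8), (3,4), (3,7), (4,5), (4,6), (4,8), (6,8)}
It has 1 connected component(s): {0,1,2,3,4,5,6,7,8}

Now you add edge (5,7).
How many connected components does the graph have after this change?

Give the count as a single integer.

Answer: 1

Derivation:
Initial component count: 1
Add (5,7): endpoints already in same component. Count unchanged: 1.
New component count: 1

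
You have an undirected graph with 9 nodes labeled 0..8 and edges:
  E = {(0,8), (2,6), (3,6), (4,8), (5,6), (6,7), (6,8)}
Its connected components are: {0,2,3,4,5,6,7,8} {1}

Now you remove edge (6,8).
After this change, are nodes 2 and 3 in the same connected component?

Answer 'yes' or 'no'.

Initial components: {0,2,3,4,5,6,7,8} {1}
Removing edge (6,8): it was a bridge — component count 2 -> 3.
New components: {0,4,8} {1} {2,3,5,6,7}
Are 2 and 3 in the same component? yes

Answer: yes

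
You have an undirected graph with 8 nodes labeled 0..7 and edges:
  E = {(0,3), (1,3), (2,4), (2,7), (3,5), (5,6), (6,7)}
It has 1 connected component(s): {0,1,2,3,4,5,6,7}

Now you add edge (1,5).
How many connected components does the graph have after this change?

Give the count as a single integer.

Answer: 1

Derivation:
Initial component count: 1
Add (1,5): endpoints already in same component. Count unchanged: 1.
New component count: 1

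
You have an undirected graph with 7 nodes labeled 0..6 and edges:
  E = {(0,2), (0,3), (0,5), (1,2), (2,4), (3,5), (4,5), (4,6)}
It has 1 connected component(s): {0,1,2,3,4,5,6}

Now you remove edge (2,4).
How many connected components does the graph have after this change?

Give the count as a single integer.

Answer: 1

Derivation:
Initial component count: 1
Remove (2,4): not a bridge. Count unchanged: 1.
  After removal, components: {0,1,2,3,4,5,6}
New component count: 1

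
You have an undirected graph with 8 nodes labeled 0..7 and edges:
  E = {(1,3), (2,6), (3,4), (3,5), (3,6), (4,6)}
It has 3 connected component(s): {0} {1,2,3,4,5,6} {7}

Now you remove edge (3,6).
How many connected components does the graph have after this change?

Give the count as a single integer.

Answer: 3

Derivation:
Initial component count: 3
Remove (3,6): not a bridge. Count unchanged: 3.
  After removal, components: {0} {1,2,3,4,5,6} {7}
New component count: 3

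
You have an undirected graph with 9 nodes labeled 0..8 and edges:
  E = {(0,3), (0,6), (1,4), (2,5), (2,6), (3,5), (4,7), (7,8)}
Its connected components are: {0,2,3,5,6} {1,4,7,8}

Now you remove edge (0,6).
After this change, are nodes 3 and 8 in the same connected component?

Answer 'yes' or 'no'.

Initial components: {0,2,3,5,6} {1,4,7,8}
Removing edge (0,6): not a bridge — component count unchanged at 2.
New components: {0,2,3,5,6} {1,4,7,8}
Are 3 and 8 in the same component? no

Answer: no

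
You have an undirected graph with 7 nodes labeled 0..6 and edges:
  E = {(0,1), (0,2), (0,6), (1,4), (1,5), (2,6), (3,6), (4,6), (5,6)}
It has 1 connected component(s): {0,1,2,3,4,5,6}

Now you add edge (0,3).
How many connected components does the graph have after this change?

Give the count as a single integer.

Initial component count: 1
Add (0,3): endpoints already in same component. Count unchanged: 1.
New component count: 1

Answer: 1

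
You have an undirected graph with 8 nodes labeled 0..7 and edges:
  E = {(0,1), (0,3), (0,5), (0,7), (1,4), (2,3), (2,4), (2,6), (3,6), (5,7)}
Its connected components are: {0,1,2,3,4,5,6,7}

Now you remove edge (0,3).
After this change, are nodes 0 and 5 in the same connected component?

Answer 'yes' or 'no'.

Answer: yes

Derivation:
Initial components: {0,1,2,3,4,5,6,7}
Removing edge (0,3): not a bridge — component count unchanged at 1.
New components: {0,1,2,3,4,5,6,7}
Are 0 and 5 in the same component? yes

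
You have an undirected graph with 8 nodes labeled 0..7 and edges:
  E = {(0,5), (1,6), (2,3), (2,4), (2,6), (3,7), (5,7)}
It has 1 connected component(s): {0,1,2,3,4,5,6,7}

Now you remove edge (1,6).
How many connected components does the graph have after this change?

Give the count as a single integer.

Answer: 2

Derivation:
Initial component count: 1
Remove (1,6): it was a bridge. Count increases: 1 -> 2.
  After removal, components: {0,2,3,4,5,6,7} {1}
New component count: 2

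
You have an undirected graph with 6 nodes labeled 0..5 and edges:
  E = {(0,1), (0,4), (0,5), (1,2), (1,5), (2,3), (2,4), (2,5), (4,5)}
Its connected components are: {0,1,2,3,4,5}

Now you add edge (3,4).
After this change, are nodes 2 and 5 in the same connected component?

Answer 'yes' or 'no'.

Initial components: {0,1,2,3,4,5}
Adding edge (3,4): both already in same component {0,1,2,3,4,5}. No change.
New components: {0,1,2,3,4,5}
Are 2 and 5 in the same component? yes

Answer: yes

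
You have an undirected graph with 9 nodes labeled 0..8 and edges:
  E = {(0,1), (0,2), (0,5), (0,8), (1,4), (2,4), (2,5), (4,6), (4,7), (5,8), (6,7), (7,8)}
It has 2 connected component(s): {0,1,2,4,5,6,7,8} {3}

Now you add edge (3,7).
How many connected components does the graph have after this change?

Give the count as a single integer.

Initial component count: 2
Add (3,7): merges two components. Count decreases: 2 -> 1.
New component count: 1

Answer: 1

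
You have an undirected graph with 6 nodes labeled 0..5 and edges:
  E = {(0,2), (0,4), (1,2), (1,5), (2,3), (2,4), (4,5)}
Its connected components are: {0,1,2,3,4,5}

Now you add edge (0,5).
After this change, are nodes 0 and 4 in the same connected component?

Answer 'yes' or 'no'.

Initial components: {0,1,2,3,4,5}
Adding edge (0,5): both already in same component {0,1,2,3,4,5}. No change.
New components: {0,1,2,3,4,5}
Are 0 and 4 in the same component? yes

Answer: yes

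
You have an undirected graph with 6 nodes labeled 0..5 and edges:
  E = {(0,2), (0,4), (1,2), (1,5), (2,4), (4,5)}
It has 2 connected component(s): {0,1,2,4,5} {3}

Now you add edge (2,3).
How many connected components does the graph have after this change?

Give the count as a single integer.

Initial component count: 2
Add (2,3): merges two components. Count decreases: 2 -> 1.
New component count: 1

Answer: 1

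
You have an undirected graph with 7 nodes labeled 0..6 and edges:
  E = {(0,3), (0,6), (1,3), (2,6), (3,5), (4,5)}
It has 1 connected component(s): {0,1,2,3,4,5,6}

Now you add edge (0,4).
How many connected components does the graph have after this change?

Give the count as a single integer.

Answer: 1

Derivation:
Initial component count: 1
Add (0,4): endpoints already in same component. Count unchanged: 1.
New component count: 1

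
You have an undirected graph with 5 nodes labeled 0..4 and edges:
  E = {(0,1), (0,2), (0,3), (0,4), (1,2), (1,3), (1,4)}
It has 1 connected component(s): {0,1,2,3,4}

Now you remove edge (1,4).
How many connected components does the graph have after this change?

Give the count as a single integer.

Answer: 1

Derivation:
Initial component count: 1
Remove (1,4): not a bridge. Count unchanged: 1.
  After removal, components: {0,1,2,3,4}
New component count: 1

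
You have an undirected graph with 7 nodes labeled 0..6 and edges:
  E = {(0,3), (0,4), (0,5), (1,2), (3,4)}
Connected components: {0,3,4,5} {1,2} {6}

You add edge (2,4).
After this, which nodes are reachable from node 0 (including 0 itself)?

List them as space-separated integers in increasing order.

Answer: 0 1 2 3 4 5

Derivation:
Before: nodes reachable from 0: {0,3,4,5}
Adding (2,4): merges 0's component with another. Reachability grows.
After: nodes reachable from 0: {0,1,2,3,4,5}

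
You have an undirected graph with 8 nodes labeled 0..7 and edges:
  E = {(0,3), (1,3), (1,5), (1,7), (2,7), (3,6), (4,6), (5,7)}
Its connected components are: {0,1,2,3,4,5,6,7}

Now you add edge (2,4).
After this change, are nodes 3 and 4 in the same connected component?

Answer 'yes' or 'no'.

Initial components: {0,1,2,3,4,5,6,7}
Adding edge (2,4): both already in same component {0,1,2,3,4,5,6,7}. No change.
New components: {0,1,2,3,4,5,6,7}
Are 3 and 4 in the same component? yes

Answer: yes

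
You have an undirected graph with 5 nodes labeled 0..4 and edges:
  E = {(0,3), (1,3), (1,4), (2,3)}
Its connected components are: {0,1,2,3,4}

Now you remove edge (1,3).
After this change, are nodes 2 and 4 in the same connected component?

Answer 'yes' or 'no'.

Answer: no

Derivation:
Initial components: {0,1,2,3,4}
Removing edge (1,3): it was a bridge — component count 1 -> 2.
New components: {0,2,3} {1,4}
Are 2 and 4 in the same component? no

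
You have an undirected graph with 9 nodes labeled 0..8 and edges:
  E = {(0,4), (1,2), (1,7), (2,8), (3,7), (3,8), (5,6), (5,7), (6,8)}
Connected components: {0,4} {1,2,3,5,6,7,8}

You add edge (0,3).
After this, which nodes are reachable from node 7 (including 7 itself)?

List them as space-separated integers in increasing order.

Answer: 0 1 2 3 4 5 6 7 8

Derivation:
Before: nodes reachable from 7: {1,2,3,5,6,7,8}
Adding (0,3): merges 7's component with another. Reachability grows.
After: nodes reachable from 7: {0,1,2,3,4,5,6,7,8}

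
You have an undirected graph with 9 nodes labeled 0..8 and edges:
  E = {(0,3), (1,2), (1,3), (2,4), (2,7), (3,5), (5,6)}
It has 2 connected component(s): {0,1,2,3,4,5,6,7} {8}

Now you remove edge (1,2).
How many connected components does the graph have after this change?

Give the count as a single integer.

Answer: 3

Derivation:
Initial component count: 2
Remove (1,2): it was a bridge. Count increases: 2 -> 3.
  After removal, components: {0,1,3,5,6} {2,4,7} {8}
New component count: 3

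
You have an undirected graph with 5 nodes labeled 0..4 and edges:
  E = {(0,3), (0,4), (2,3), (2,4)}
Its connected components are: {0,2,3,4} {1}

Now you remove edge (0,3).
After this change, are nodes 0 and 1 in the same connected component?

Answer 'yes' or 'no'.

Answer: no

Derivation:
Initial components: {0,2,3,4} {1}
Removing edge (0,3): not a bridge — component count unchanged at 2.
New components: {0,2,3,4} {1}
Are 0 and 1 in the same component? no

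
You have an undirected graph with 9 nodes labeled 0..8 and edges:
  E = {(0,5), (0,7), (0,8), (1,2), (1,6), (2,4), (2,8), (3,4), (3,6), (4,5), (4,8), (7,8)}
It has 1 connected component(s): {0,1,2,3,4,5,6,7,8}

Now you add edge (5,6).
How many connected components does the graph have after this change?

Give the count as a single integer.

Answer: 1

Derivation:
Initial component count: 1
Add (5,6): endpoints already in same component. Count unchanged: 1.
New component count: 1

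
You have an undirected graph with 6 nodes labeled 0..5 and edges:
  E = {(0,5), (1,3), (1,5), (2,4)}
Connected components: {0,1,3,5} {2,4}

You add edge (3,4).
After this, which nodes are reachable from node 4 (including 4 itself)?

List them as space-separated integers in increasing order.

Answer: 0 1 2 3 4 5

Derivation:
Before: nodes reachable from 4: {2,4}
Adding (3,4): merges 4's component with another. Reachability grows.
After: nodes reachable from 4: {0,1,2,3,4,5}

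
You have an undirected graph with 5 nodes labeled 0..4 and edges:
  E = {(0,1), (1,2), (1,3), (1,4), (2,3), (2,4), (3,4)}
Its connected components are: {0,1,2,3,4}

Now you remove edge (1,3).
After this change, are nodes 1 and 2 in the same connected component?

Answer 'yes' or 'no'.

Answer: yes

Derivation:
Initial components: {0,1,2,3,4}
Removing edge (1,3): not a bridge — component count unchanged at 1.
New components: {0,1,2,3,4}
Are 1 and 2 in the same component? yes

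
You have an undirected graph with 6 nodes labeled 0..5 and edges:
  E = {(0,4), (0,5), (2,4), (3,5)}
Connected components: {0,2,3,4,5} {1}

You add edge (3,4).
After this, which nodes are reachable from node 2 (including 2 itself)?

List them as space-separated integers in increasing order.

Answer: 0 2 3 4 5

Derivation:
Before: nodes reachable from 2: {0,2,3,4,5}
Adding (3,4): both endpoints already in same component. Reachability from 2 unchanged.
After: nodes reachable from 2: {0,2,3,4,5}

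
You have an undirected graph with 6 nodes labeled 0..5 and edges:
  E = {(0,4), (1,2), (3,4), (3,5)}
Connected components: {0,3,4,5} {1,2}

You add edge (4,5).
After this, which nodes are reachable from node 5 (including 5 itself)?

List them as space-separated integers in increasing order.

Before: nodes reachable from 5: {0,3,4,5}
Adding (4,5): both endpoints already in same component. Reachability from 5 unchanged.
After: nodes reachable from 5: {0,3,4,5}

Answer: 0 3 4 5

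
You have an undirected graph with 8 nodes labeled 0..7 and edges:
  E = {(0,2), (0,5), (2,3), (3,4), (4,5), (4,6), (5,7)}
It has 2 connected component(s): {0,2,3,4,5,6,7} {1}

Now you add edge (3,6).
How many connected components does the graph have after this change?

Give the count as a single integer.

Initial component count: 2
Add (3,6): endpoints already in same component. Count unchanged: 2.
New component count: 2

Answer: 2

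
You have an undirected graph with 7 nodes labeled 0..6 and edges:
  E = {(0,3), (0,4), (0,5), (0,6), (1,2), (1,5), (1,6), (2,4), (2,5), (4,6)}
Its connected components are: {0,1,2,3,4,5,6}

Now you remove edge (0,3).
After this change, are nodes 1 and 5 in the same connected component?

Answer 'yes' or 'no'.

Initial components: {0,1,2,3,4,5,6}
Removing edge (0,3): it was a bridge — component count 1 -> 2.
New components: {0,1,2,4,5,6} {3}
Are 1 and 5 in the same component? yes

Answer: yes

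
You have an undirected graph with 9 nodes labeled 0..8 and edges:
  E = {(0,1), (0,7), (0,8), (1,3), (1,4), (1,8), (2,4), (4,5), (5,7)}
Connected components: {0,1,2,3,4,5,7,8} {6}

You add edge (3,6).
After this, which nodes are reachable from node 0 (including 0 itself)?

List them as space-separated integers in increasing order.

Answer: 0 1 2 3 4 5 6 7 8

Derivation:
Before: nodes reachable from 0: {0,1,2,3,4,5,7,8}
Adding (3,6): merges 0's component with another. Reachability grows.
After: nodes reachable from 0: {0,1,2,3,4,5,6,7,8}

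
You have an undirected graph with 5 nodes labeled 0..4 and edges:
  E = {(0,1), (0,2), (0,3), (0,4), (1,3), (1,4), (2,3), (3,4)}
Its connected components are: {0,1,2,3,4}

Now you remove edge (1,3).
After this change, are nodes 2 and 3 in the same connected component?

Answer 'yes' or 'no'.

Answer: yes

Derivation:
Initial components: {0,1,2,3,4}
Removing edge (1,3): not a bridge — component count unchanged at 1.
New components: {0,1,2,3,4}
Are 2 and 3 in the same component? yes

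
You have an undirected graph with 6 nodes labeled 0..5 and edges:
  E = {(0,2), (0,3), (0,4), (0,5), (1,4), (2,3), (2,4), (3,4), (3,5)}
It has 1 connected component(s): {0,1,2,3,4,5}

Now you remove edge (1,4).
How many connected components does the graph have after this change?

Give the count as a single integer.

Initial component count: 1
Remove (1,4): it was a bridge. Count increases: 1 -> 2.
  After removal, components: {0,2,3,4,5} {1}
New component count: 2

Answer: 2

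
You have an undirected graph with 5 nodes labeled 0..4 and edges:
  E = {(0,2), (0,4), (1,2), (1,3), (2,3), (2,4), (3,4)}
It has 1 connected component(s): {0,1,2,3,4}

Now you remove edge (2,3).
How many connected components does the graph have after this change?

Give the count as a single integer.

Answer: 1

Derivation:
Initial component count: 1
Remove (2,3): not a bridge. Count unchanged: 1.
  After removal, components: {0,1,2,3,4}
New component count: 1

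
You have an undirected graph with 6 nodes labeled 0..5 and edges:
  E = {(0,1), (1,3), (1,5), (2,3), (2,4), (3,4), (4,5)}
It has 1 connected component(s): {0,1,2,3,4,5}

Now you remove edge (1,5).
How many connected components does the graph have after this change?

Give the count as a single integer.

Answer: 1

Derivation:
Initial component count: 1
Remove (1,5): not a bridge. Count unchanged: 1.
  After removal, components: {0,1,2,3,4,5}
New component count: 1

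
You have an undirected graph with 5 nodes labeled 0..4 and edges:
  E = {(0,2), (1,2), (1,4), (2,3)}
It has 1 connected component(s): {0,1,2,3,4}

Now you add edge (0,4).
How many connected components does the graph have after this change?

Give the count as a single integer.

Answer: 1

Derivation:
Initial component count: 1
Add (0,4): endpoints already in same component. Count unchanged: 1.
New component count: 1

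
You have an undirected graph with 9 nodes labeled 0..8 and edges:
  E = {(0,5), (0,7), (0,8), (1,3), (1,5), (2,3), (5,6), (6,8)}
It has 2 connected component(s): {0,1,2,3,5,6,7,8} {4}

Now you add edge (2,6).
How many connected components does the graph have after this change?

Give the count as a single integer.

Initial component count: 2
Add (2,6): endpoints already in same component. Count unchanged: 2.
New component count: 2

Answer: 2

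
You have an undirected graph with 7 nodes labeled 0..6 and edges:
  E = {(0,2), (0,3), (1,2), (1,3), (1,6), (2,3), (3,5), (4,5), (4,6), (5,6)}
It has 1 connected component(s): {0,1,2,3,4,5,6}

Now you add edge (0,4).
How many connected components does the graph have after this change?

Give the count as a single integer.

Answer: 1

Derivation:
Initial component count: 1
Add (0,4): endpoints already in same component. Count unchanged: 1.
New component count: 1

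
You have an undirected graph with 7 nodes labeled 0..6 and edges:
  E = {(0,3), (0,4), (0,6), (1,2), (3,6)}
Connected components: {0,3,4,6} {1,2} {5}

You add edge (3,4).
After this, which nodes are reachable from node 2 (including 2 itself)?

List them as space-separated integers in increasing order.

Before: nodes reachable from 2: {1,2}
Adding (3,4): both endpoints already in same component. Reachability from 2 unchanged.
After: nodes reachable from 2: {1,2}

Answer: 1 2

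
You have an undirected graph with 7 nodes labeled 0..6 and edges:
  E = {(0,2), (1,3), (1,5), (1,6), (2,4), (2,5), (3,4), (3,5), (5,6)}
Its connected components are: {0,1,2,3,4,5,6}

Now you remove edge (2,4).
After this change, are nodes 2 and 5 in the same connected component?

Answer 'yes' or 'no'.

Initial components: {0,1,2,3,4,5,6}
Removing edge (2,4): not a bridge — component count unchanged at 1.
New components: {0,1,2,3,4,5,6}
Are 2 and 5 in the same component? yes

Answer: yes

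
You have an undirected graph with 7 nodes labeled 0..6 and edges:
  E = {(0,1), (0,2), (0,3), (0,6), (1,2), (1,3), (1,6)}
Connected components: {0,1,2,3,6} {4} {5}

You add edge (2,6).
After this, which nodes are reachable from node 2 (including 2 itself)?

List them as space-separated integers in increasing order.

Answer: 0 1 2 3 6

Derivation:
Before: nodes reachable from 2: {0,1,2,3,6}
Adding (2,6): both endpoints already in same component. Reachability from 2 unchanged.
After: nodes reachable from 2: {0,1,2,3,6}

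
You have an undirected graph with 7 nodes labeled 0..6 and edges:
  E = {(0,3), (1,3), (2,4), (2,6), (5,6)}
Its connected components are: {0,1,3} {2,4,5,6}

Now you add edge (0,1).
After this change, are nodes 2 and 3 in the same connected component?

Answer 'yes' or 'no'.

Initial components: {0,1,3} {2,4,5,6}
Adding edge (0,1): both already in same component {0,1,3}. No change.
New components: {0,1,3} {2,4,5,6}
Are 2 and 3 in the same component? no

Answer: no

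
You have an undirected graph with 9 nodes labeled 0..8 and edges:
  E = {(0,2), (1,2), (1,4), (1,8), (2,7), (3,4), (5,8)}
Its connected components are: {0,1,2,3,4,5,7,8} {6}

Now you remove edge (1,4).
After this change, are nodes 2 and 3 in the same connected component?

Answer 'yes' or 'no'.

Initial components: {0,1,2,3,4,5,7,8} {6}
Removing edge (1,4): it was a bridge — component count 2 -> 3.
New components: {0,1,2,5,7,8} {3,4} {6}
Are 2 and 3 in the same component? no

Answer: no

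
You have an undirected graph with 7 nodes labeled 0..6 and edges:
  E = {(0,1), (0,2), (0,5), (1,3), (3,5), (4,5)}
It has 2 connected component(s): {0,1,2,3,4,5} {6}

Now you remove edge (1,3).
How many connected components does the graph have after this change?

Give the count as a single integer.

Answer: 2

Derivation:
Initial component count: 2
Remove (1,3): not a bridge. Count unchanged: 2.
  After removal, components: {0,1,2,3,4,5} {6}
New component count: 2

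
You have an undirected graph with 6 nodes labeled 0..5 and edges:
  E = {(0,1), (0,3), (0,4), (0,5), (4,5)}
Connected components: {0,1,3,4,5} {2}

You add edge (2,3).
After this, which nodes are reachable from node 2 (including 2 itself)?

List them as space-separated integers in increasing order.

Answer: 0 1 2 3 4 5

Derivation:
Before: nodes reachable from 2: {2}
Adding (2,3): merges 2's component with another. Reachability grows.
After: nodes reachable from 2: {0,1,2,3,4,5}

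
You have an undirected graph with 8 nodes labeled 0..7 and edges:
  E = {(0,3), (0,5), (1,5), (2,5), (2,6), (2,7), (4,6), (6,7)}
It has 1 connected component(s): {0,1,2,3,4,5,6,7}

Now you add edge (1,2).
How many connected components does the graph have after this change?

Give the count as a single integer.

Answer: 1

Derivation:
Initial component count: 1
Add (1,2): endpoints already in same component. Count unchanged: 1.
New component count: 1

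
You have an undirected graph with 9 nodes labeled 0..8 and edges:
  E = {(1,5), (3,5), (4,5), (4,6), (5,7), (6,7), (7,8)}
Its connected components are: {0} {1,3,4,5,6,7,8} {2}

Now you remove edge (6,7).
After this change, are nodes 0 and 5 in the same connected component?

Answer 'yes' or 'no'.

Initial components: {0} {1,3,4,5,6,7,8} {2}
Removing edge (6,7): not a bridge — component count unchanged at 3.
New components: {0} {1,3,4,5,6,7,8} {2}
Are 0 and 5 in the same component? no

Answer: no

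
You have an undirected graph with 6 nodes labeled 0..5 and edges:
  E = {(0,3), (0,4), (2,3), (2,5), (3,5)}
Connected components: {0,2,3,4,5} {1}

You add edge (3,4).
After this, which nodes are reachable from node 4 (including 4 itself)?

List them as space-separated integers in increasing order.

Answer: 0 2 3 4 5

Derivation:
Before: nodes reachable from 4: {0,2,3,4,5}
Adding (3,4): both endpoints already in same component. Reachability from 4 unchanged.
After: nodes reachable from 4: {0,2,3,4,5}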